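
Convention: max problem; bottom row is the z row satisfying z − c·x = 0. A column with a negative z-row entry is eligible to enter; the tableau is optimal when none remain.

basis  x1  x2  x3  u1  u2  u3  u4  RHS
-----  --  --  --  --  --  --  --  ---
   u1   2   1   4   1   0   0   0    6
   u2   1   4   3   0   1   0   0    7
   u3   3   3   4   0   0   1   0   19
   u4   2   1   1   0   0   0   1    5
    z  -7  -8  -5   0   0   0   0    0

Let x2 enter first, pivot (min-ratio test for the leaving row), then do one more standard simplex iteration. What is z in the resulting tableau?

163/7

Ratio test on column x2 — row 1: 6/1 = 6; row 2: 7/4 = 7/4; row 3: 19/3 = 19/3; row 4: 5/1 = 5. Minimum is 7/4 at row 2 (u2 leaves); pivot element 4.
Pivot on row 2; the z-row RHS becomes 0 − (-8)·(7/4) = 14.
Next entering variable (most negative z-row entry -5): x1.
Ratio test on column x1 — row 1: (17/4)/(7/4) = 17/7; row 2: (7/4)/(1/4) = 7; row 3: (55/4)/(9/4) = 55/9; row 4: (13/4)/(7/4) = 13/7. Minimum is 13/7 at row 4 (u4 leaves); pivot element 7/4.
After the second pivot the z-row RHS is 14 − (-5)·(13/7) = 163/7.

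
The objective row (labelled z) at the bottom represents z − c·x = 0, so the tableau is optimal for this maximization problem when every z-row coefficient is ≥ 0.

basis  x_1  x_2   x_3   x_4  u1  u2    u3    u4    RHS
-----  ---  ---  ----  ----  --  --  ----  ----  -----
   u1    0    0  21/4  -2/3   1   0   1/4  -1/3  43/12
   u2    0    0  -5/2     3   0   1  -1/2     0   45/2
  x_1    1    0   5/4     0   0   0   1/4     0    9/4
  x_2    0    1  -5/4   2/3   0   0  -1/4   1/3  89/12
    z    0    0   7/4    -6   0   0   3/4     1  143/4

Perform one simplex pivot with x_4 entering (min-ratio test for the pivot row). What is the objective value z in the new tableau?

323/4

Ratio test on column x_4 — row 1: entry -2/3 ≤ 0; row 2: (45/2)/3 = 15/2; row 3: entry 0 ≤ 0; row 4: (89/12)/(2/3) = 89/8. Minimum is 15/2 at row 2 (u2 leaves); pivot element 3.
Pivot on row 2; the z-row RHS becomes 143/4 − (-6)·(15/2) = 323/4.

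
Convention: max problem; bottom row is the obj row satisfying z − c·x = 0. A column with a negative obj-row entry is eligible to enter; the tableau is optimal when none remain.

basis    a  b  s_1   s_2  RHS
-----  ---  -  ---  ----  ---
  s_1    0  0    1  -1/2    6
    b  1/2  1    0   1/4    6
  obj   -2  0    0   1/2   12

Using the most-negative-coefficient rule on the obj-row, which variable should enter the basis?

Negative obj-row entries: a: -2.
The most negative is -2 in column a, so a enters.

a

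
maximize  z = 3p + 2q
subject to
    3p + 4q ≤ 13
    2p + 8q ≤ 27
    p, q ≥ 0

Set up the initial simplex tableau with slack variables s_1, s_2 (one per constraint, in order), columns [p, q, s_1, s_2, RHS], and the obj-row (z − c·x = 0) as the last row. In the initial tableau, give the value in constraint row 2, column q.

Constraint 2 has coefficient 8 on q.

8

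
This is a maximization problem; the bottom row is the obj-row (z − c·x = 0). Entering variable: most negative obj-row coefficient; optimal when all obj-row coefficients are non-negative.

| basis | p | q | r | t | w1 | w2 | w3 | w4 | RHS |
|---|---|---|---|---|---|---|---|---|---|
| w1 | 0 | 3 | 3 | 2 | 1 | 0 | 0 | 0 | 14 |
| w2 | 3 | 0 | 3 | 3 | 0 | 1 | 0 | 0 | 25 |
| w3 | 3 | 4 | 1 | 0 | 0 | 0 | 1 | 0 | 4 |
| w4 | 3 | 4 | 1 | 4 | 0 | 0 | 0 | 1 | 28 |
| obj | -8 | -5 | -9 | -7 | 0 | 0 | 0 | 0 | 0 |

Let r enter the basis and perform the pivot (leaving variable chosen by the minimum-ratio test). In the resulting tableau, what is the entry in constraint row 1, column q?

-9

Ratio test on column r — row 1: 14/3 = 14/3; row 2: 25/3 = 25/3; row 3: 4/1 = 4; row 4: 28/1 = 28. Minimum is 4 at row 3 (w3 leaves); pivot element 1.
Divide row 3 by 1; eliminate column r from the other rows.
Row 1 update in column q: 3 − 3·4 = -9.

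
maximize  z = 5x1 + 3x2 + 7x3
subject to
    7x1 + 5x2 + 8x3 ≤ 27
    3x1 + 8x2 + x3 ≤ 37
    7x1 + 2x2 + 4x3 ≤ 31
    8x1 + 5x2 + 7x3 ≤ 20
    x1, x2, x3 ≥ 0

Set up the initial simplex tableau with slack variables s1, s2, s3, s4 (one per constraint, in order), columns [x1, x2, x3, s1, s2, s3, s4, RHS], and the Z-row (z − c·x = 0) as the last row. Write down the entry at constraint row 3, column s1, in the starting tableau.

Slack s1 belongs to constraint 1; its column is the unit vector e_1, so the entry in row 3 is 0.

0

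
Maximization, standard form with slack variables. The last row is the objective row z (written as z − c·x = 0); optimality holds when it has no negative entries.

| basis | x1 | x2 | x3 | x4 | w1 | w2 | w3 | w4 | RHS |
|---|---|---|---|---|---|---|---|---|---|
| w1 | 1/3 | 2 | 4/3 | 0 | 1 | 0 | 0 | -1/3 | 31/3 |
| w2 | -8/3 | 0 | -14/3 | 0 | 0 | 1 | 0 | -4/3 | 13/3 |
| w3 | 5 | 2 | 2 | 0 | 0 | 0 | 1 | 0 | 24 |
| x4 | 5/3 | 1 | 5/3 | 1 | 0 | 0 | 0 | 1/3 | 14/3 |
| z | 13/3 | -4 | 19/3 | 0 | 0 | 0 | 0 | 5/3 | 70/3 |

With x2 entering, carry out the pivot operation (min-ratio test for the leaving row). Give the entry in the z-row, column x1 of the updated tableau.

11

Ratio test on column x2 — row 1: (31/3)/2 = 31/6; row 2: entry 0 ≤ 0; row 3: 24/2 = 12; row 4: (14/3)/1 = 14/3. Minimum is 14/3 at row 4 (x4 leaves); pivot element 1.
Divide row 4 by 1; eliminate column x2 from the other rows.
z-row update in column x1: 13/3 − (-4)·(5/3) = 11.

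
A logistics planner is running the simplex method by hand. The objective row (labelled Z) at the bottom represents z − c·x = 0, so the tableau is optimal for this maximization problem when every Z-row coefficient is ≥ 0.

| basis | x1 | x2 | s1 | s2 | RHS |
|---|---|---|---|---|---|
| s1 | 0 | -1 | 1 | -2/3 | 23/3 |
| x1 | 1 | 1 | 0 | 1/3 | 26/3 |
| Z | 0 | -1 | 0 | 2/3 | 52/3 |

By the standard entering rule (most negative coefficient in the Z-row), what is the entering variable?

x2

Negative Z-row entries: x2: -1.
The most negative is -1 in column x2, so x2 enters.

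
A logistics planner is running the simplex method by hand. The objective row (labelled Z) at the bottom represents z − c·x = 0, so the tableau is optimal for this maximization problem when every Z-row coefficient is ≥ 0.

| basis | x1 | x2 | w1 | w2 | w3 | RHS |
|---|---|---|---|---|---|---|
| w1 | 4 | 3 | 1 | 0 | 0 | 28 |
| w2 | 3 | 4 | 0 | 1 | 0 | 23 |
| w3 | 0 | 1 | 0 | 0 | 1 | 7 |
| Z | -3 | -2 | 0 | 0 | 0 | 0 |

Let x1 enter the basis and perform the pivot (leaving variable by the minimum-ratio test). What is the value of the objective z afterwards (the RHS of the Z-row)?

21

Ratio test on column x1 — row 1: 28/4 = 7; row 2: 23/3 = 23/3; row 3: entry 0 ≤ 0. Minimum is 7 at row 1 (w1 leaves); pivot element 4.
Pivot on row 1; the Z-row RHS becomes 0 − (-3)·7 = 21.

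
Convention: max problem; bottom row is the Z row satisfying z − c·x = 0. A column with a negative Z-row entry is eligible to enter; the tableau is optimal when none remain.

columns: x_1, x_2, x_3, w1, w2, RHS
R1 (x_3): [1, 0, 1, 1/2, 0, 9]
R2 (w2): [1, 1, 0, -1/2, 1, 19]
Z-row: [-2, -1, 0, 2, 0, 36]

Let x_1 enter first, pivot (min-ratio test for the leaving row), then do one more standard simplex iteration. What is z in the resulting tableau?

64

Ratio test on column x_1 — row 1: 9/1 = 9; row 2: 19/1 = 19. Minimum is 9 at row 1 (x_3 leaves); pivot element 1.
Pivot on row 1; the Z-row RHS becomes 36 − (-2)·9 = 54.
Next entering variable (most negative Z-row entry -1): x_2.
Ratio test on column x_2 — row 1: entry 0 ≤ 0; row 2: 10/1 = 10. Minimum is 10 at row 2 (w2 leaves); pivot element 1.
After the second pivot the Z-row RHS is 54 − (-1)·10 = 64.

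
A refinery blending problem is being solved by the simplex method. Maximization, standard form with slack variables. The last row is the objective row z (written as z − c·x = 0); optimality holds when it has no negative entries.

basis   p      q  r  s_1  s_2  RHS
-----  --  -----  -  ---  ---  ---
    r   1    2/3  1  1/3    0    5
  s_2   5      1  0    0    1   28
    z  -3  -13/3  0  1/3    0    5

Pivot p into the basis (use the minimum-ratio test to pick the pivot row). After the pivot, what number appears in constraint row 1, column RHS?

5

Ratio test on column p — row 1: 5/1 = 5; row 2: 28/5 = 28/5. Minimum is 5 at row 1 (r leaves); pivot element 1.
Divide row 1 by 1; eliminate column p from the other rows.
In the new row 1, the RHS entry is the old entry divided by the pivot: 5/1 = 5.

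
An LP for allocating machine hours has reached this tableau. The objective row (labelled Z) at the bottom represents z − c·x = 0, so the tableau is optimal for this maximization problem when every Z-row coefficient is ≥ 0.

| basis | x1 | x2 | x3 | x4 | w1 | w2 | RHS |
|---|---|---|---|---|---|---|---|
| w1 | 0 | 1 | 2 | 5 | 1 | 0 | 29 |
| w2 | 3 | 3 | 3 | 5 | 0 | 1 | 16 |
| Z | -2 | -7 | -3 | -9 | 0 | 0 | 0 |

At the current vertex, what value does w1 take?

29

w1 is basic (row 1); its value is the RHS of that row, 29.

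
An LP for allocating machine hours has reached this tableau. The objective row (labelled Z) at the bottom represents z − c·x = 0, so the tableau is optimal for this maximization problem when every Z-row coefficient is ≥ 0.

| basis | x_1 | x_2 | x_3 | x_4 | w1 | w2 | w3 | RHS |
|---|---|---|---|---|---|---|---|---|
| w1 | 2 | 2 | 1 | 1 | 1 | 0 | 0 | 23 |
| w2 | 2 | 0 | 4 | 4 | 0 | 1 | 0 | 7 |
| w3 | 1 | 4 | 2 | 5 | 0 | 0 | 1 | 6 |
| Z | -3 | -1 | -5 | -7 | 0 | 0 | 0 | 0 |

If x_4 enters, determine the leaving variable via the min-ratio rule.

Column x_4 entries and ratios — w1: 23/1 = 23; w2: 7/4 = 7/4; w3: 6/5 = 6/5.
Smallest ratio is 6/5 in the row of w3, so w3 leaves.

w3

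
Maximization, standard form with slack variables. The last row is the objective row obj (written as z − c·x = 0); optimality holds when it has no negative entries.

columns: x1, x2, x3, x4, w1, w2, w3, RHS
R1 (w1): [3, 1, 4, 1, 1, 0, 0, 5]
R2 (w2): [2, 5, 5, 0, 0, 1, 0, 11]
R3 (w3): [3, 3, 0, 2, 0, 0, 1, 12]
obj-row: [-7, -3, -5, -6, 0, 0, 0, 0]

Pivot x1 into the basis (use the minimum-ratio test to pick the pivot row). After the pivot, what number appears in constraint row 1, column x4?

Ratio test on column x1 — row 1: 5/3 = 5/3; row 2: 11/2 = 11/2; row 3: 12/3 = 4. Minimum is 5/3 at row 1 (w1 leaves); pivot element 3.
Divide row 1 by 3; eliminate column x1 from the other rows.
In the new row 1, the x4 entry is the old entry divided by the pivot: 1/3 = 1/3.

1/3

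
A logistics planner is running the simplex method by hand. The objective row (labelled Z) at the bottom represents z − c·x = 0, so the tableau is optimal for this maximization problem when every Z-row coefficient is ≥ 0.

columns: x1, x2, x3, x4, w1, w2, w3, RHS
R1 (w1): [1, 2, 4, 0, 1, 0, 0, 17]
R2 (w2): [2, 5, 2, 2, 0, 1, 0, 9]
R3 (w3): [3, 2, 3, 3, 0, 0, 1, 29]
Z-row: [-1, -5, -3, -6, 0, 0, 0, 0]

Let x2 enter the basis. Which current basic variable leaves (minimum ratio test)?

Column x2 entries and ratios — w1: 17/2 = 17/2; w2: 9/5 = 9/5; w3: 29/2 = 29/2.
Smallest ratio is 9/5 in the row of w2, so w2 leaves.

w2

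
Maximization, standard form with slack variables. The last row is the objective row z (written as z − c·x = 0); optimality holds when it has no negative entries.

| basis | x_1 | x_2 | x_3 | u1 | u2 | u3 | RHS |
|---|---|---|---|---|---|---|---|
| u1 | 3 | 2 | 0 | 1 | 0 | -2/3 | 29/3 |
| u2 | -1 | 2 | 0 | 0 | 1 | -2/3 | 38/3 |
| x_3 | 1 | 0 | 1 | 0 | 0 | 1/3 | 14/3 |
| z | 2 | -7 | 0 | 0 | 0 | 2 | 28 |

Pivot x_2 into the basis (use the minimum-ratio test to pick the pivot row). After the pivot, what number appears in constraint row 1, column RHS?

Ratio test on column x_2 — row 1: (29/3)/2 = 29/6; row 2: (38/3)/2 = 19/3; row 3: entry 0 ≤ 0. Minimum is 29/6 at row 1 (u1 leaves); pivot element 2.
Divide row 1 by 2; eliminate column x_2 from the other rows.
In the new row 1, the RHS entry is the old entry divided by the pivot: (29/3)/2 = 29/6.

29/6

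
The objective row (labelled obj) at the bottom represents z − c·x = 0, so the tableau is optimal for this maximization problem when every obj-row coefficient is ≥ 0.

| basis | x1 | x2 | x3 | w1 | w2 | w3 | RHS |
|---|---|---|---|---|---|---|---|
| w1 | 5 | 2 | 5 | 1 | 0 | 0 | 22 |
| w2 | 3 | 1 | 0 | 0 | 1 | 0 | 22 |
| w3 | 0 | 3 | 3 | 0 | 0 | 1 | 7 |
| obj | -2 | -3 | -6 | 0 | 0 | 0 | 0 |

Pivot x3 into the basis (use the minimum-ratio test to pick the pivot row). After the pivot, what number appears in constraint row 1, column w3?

-5/3

Ratio test on column x3 — row 1: 22/5 = 22/5; row 2: entry 0 ≤ 0; row 3: 7/3 = 7/3. Minimum is 7/3 at row 3 (w3 leaves); pivot element 3.
Divide row 3 by 3; eliminate column x3 from the other rows.
Row 1 update in column w3: 0 − 5·(1/3) = -5/3.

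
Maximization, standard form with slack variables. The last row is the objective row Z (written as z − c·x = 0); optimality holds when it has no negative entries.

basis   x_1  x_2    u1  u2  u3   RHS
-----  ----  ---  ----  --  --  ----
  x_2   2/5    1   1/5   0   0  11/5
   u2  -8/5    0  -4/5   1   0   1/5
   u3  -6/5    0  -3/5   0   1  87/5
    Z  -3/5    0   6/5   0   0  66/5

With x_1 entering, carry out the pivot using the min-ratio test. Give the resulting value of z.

33/2

Ratio test on column x_1 — row 1: (11/5)/(2/5) = 11/2; row 2: entry -8/5 ≤ 0; row 3: entry -6/5 ≤ 0. Minimum is 11/2 at row 1 (x_2 leaves); pivot element 2/5.
Pivot on row 1; the Z-row RHS becomes 66/5 − (-3/5)·(11/2) = 33/2.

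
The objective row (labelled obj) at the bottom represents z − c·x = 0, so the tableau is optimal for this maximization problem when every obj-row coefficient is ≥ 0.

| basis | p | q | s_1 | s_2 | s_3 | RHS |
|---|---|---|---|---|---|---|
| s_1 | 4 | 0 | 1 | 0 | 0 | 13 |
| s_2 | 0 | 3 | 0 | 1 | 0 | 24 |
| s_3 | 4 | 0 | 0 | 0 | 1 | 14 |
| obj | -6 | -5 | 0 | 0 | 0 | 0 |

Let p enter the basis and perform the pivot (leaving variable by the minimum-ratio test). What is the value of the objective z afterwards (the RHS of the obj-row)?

39/2

Ratio test on column p — row 1: 13/4 = 13/4; row 2: entry 0 ≤ 0; row 3: 14/4 = 7/2. Minimum is 13/4 at row 1 (s_1 leaves); pivot element 4.
Pivot on row 1; the obj-row RHS becomes 0 − (-6)·(13/4) = 39/2.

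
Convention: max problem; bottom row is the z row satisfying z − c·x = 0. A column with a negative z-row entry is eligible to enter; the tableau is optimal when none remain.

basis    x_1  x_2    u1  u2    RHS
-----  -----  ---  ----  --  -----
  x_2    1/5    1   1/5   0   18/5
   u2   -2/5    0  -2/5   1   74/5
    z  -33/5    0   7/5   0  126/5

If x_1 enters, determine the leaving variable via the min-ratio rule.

x_2

Column x_1 entries and ratios — x_2: (18/5)/(1/5) = 18; u2: -2/5 ≤ 0, skip.
Smallest ratio is 18 in the row of x_2, so x_2 leaves.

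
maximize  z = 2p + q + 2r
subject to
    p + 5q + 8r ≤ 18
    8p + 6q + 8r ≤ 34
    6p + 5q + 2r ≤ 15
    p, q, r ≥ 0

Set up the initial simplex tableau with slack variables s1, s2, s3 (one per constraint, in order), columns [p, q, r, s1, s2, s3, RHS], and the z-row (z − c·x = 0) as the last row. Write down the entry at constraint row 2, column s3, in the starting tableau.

Slack s3 belongs to constraint 3; its column is the unit vector e_3, so the entry in row 2 is 0.

0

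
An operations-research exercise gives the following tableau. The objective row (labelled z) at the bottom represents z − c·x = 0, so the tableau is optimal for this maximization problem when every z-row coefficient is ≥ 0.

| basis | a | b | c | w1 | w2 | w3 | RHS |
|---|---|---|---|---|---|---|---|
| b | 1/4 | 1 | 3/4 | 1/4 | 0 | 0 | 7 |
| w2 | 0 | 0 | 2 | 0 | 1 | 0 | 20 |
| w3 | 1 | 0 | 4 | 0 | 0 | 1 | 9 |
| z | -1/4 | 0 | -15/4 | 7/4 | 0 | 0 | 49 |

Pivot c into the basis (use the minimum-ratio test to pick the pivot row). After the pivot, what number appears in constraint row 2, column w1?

0

Ratio test on column c — row 1: 7/(3/4) = 28/3; row 2: 20/2 = 10; row 3: 9/4 = 9/4. Minimum is 9/4 at row 3 (w3 leaves); pivot element 4.
Divide row 3 by 4; eliminate column c from the other rows.
Row 2 update in column w1: 0 − 2·0 = 0.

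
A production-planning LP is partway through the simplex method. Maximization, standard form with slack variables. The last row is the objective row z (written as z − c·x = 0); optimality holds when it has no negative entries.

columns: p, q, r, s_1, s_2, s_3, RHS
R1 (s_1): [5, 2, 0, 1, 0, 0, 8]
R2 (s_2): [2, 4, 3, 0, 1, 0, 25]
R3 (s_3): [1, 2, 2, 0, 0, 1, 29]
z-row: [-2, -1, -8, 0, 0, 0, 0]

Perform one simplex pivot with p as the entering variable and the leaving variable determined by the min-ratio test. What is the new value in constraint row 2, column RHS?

109/5

Ratio test on column p — row 1: 8/5 = 8/5; row 2: 25/2 = 25/2; row 3: 29/1 = 29. Minimum is 8/5 at row 1 (s_1 leaves); pivot element 5.
Divide row 1 by 5; eliminate column p from the other rows.
Row 2 update in column RHS: 25 − 2·(8/5) = 109/5.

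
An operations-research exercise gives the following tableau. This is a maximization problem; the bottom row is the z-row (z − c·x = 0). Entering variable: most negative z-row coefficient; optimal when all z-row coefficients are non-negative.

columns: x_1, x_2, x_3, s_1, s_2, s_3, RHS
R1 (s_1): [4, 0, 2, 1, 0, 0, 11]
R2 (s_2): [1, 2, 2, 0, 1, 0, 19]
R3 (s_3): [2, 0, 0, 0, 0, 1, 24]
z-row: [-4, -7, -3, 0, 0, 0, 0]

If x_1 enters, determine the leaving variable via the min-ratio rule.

s_1

Column x_1 entries and ratios — s_1: 11/4 = 11/4; s_2: 19/1 = 19; s_3: 24/2 = 12.
Smallest ratio is 11/4 in the row of s_1, so s_1 leaves.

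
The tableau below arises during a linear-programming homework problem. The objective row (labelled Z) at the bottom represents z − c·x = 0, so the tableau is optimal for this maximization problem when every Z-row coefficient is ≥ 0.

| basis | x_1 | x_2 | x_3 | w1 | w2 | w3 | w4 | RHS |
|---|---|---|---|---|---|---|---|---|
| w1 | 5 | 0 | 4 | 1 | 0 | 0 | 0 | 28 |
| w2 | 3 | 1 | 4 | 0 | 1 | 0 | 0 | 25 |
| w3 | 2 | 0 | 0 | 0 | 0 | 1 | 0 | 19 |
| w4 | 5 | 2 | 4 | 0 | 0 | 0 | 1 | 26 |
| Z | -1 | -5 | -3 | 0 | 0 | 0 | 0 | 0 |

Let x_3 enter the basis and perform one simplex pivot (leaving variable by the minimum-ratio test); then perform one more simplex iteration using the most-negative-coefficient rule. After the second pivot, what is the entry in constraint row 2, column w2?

1/2

Ratio test on column x_3 — row 1: 28/4 = 7; row 2: 25/4 = 25/4; row 3: entry 0 ≤ 0; row 4: 26/4 = 13/2. Minimum is 25/4 at row 2 (w2 leaves); pivot element 4.
Divide row 2 by 4; eliminate column x_3 from the other rows.
Second iteration: most negative Z-row entry is -17/4 in column x_2, so x_2 enters.
Ratio test on column x_2 — row 1: entry -1 ≤ 0; row 2: (25/4)/(1/4) = 25; row 3: entry 0 ≤ 0; row 4: 1/1 = 1. Minimum is 1 at row 4 (w4 leaves); pivot element 1.
Divide row 4 by 1; eliminate column x_2 from the other rows.
After both pivots, the entry at constraint row 2, column w2 is 1/2.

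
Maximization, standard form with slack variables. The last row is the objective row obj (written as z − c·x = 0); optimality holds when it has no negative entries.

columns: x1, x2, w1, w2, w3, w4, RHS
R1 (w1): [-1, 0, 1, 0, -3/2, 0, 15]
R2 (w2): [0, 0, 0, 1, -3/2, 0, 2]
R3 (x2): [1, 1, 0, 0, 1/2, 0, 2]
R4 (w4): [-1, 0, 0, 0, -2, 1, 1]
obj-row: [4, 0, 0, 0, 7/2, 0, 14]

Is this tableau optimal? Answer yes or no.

Every obj-row coefficient is ≥ 0, so the tableau is optimal.

yes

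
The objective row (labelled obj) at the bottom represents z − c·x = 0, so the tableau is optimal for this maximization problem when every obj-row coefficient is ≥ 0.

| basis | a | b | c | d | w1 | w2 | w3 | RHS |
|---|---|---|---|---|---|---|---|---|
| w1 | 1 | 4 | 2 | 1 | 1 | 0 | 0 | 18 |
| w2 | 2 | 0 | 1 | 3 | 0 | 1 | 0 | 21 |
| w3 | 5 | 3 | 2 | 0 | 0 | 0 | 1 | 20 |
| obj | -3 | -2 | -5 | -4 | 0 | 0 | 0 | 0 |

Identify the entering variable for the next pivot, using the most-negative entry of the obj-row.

c

Negative obj-row entries: a: -3, b: -2, c: -5, d: -4.
The most negative is -5 in column c, so c enters.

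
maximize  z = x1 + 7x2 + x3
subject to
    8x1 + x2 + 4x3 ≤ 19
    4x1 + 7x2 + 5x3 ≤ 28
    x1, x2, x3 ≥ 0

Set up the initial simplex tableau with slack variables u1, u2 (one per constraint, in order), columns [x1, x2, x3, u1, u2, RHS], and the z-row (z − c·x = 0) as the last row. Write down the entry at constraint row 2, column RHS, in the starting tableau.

28

The RHS of constraint 2 is b_2 = 28.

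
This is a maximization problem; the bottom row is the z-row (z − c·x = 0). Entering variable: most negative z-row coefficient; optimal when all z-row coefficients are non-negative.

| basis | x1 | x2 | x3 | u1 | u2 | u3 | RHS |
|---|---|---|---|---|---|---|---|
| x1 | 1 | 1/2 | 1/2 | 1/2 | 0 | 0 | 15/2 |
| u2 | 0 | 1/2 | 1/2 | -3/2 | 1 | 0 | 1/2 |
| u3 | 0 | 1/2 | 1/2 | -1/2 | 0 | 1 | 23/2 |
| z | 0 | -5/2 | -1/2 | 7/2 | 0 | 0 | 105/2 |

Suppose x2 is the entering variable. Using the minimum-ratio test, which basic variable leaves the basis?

u2

Column x2 entries and ratios — x1: (15/2)/(1/2) = 15; u2: (1/2)/(1/2) = 1; u3: (23/2)/(1/2) = 23.
Smallest ratio is 1 in the row of u2, so u2 leaves.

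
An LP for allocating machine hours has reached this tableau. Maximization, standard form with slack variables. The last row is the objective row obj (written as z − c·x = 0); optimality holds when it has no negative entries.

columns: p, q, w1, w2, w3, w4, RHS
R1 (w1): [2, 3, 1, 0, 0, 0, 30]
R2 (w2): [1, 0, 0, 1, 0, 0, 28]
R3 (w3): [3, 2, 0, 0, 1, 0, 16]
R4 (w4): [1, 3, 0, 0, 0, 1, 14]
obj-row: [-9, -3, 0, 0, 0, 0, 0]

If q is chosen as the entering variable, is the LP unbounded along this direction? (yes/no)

Column q has positive entries in row(s) 1, 3, 4, so the ratio test bounds it — not unbounded.

no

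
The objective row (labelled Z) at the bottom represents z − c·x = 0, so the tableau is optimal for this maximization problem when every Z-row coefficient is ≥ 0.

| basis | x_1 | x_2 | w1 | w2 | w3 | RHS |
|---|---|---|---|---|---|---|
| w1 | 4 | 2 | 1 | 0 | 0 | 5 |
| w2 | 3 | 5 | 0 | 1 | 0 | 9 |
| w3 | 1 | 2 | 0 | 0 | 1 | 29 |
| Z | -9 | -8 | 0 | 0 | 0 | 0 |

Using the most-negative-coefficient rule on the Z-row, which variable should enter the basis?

x_1

Negative Z-row entries: x_1: -9, x_2: -8.
The most negative is -9 in column x_1, so x_1 enters.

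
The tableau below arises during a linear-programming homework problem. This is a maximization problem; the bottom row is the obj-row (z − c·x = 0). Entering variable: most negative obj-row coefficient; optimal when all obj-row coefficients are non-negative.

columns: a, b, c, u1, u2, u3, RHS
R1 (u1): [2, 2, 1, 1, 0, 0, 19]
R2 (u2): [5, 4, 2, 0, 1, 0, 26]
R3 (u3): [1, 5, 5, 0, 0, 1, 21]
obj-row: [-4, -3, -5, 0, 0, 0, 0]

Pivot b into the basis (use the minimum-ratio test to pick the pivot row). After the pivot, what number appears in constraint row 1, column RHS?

Ratio test on column b — row 1: 19/2 = 19/2; row 2: 26/4 = 13/2; row 3: 21/5 = 21/5. Minimum is 21/5 at row 3 (u3 leaves); pivot element 5.
Divide row 3 by 5; eliminate column b from the other rows.
Row 1 update in column RHS: 19 − 2·(21/5) = 53/5.

53/5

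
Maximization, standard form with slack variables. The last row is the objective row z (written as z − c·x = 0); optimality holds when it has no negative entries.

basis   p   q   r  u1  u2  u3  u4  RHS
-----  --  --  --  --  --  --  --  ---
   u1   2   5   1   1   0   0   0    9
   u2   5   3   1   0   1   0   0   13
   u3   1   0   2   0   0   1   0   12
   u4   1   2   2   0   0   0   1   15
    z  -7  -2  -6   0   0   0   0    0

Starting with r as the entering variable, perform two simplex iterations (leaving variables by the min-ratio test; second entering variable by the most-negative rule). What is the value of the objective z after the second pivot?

380/9

Ratio test on column r — row 1: 9/1 = 9; row 2: 13/1 = 13; row 3: 12/2 = 6; row 4: 15/2 = 15/2. Minimum is 6 at row 3 (u3 leaves); pivot element 2.
Pivot on row 3; the z-row RHS becomes 0 − (-6)·6 = 36.
Next entering variable (most negative z-row entry -4): p.
Ratio test on column p — row 1: 3/(3/2) = 2; row 2: 7/(9/2) = 14/9; row 3: 6/(1/2) = 12; row 4: entry 0 ≤ 0. Minimum is 14/9 at row 2 (u2 leaves); pivot element 9/2.
After the second pivot the z-row RHS is 36 − (-4)·(14/9) = 380/9.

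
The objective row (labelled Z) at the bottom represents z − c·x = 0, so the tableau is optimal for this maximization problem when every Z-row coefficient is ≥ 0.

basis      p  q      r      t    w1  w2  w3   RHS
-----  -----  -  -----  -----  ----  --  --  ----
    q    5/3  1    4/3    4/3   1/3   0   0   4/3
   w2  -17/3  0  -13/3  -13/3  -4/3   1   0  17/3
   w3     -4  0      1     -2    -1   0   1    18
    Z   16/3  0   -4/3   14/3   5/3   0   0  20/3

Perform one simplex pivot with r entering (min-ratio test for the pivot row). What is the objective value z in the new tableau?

Ratio test on column r — row 1: (4/3)/(4/3) = 1; row 2: entry -13/3 ≤ 0; row 3: 18/1 = 18. Minimum is 1 at row 1 (q leaves); pivot element 4/3.
Pivot on row 1; the Z-row RHS becomes 20/3 − (-4/3)·1 = 8.

8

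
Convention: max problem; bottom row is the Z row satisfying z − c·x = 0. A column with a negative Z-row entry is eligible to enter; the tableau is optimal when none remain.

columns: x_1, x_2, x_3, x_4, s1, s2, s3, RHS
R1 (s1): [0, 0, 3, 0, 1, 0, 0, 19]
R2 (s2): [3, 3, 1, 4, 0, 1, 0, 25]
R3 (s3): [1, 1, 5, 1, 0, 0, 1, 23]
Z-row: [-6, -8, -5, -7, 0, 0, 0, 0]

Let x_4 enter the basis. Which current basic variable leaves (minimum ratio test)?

Column x_4 entries and ratios — s1: 0 ≤ 0, skip; s2: 25/4 = 25/4; s3: 23/1 = 23.
Smallest ratio is 25/4 in the row of s2, so s2 leaves.

s2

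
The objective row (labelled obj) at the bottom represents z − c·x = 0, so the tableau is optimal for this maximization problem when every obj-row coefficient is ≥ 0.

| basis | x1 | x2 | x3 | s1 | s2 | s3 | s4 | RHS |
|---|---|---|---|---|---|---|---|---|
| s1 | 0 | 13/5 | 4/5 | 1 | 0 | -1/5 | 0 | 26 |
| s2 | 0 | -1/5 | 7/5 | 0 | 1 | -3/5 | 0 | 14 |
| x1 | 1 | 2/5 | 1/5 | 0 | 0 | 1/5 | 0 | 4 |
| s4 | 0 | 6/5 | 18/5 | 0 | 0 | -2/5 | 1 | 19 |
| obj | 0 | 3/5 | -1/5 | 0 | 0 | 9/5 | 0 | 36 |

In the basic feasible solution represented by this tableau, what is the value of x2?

x2 is not in the basis, so in the current basic feasible solution x2 = 0.

0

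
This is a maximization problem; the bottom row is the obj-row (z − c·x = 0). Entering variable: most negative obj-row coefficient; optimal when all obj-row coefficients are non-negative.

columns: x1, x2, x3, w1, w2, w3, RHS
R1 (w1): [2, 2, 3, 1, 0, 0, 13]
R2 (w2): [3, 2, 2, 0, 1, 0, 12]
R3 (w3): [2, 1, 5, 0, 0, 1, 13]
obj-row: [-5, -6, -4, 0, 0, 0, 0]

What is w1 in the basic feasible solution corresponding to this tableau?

13

w1 is basic (row 1); its value is the RHS of that row, 13.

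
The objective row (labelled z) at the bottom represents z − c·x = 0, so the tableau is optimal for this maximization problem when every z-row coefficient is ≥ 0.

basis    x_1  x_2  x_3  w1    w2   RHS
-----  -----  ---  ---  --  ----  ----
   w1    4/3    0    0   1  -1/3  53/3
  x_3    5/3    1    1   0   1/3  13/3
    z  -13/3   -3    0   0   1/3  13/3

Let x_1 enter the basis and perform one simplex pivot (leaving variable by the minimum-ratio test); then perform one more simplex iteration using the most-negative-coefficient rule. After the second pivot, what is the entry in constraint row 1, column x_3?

Ratio test on column x_1 — row 1: (53/3)/(4/3) = 53/4; row 2: (13/3)/(5/3) = 13/5. Minimum is 13/5 at row 2 (x_3 leaves); pivot element 5/3.
Divide row 2 by 5/3; eliminate column x_1 from the other rows.
Second iteration: most negative z-row entry is -2/5 in column x_2, so x_2 enters.
Ratio test on column x_2 — row 1: entry -4/5 ≤ 0; row 2: (13/5)/(3/5) = 13/3. Minimum is 13/3 at row 2 (x_1 leaves); pivot element 3/5.
Divide row 2 by 3/5; eliminate column x_2 from the other rows.
After both pivots, the entry at constraint row 1, column x_3 is 0.

0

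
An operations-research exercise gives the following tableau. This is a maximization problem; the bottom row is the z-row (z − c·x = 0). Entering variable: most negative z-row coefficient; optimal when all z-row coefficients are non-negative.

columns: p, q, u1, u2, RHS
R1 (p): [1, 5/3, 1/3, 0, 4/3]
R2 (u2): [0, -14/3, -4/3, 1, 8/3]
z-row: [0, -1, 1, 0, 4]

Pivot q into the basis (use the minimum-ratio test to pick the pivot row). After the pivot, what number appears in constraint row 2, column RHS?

32/5

Ratio test on column q — row 1: (4/3)/(5/3) = 4/5; row 2: entry -14/3 ≤ 0. Minimum is 4/5 at row 1 (p leaves); pivot element 5/3.
Divide row 1 by 5/3; eliminate column q from the other rows.
Row 2 update in column RHS: 8/3 − (-14/3)·(4/5) = 32/5.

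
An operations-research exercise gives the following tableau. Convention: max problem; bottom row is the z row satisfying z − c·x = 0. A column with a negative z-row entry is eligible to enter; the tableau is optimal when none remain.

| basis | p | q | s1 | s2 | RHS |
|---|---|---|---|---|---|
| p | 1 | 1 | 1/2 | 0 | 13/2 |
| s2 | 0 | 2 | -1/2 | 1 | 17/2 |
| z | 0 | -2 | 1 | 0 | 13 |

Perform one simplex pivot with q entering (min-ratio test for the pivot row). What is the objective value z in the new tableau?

Ratio test on column q — row 1: (13/2)/1 = 13/2; row 2: (17/2)/2 = 17/4. Minimum is 17/4 at row 2 (s2 leaves); pivot element 2.
Pivot on row 2; the z-row RHS becomes 13 − (-2)·(17/4) = 43/2.

43/2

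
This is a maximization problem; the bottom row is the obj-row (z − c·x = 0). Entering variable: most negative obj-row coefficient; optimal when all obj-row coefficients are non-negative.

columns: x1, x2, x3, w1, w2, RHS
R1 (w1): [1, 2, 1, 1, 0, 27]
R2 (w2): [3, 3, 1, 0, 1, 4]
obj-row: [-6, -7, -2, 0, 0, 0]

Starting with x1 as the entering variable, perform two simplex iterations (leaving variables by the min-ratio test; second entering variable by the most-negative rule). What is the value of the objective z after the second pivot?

Ratio test on column x1 — row 1: 27/1 = 27; row 2: 4/3 = 4/3. Minimum is 4/3 at row 2 (w2 leaves); pivot element 3.
Pivot on row 2; the obj-row RHS becomes 0 − (-6)·(4/3) = 8.
Next entering variable (most negative obj-row entry -1): x2.
Ratio test on column x2 — row 1: (77/3)/1 = 77/3; row 2: (4/3)/1 = 4/3. Minimum is 4/3 at row 2 (x1 leaves); pivot element 1.
After the second pivot the obj-row RHS is 8 − (-1)·(4/3) = 28/3.

28/3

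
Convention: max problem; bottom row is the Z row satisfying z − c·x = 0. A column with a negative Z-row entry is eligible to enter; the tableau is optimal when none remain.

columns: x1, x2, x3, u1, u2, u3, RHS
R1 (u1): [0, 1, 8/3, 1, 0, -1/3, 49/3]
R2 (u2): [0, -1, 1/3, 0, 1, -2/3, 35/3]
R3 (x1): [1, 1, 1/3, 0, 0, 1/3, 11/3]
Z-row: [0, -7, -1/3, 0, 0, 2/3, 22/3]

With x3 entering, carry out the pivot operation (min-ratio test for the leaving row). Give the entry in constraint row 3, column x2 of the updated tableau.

Ratio test on column x3 — row 1: (49/3)/(8/3) = 49/8; row 2: (35/3)/(1/3) = 35; row 3: (11/3)/(1/3) = 11. Minimum is 49/8 at row 1 (u1 leaves); pivot element 8/3.
Divide row 1 by 8/3; eliminate column x3 from the other rows.
Row 3 update in column x2: 1 − (1/3)·(3/8) = 7/8.

7/8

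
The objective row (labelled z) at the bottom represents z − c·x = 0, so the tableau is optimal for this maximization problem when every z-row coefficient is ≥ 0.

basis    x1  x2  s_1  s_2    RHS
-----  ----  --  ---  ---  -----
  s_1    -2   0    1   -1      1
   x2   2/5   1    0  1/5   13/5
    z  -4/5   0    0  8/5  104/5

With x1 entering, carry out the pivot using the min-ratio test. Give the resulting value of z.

Ratio test on column x1 — row 1: entry -2 ≤ 0; row 2: (13/5)/(2/5) = 13/2. Minimum is 13/2 at row 2 (x2 leaves); pivot element 2/5.
Pivot on row 2; the z-row RHS becomes 104/5 − (-4/5)·(13/2) = 26.

26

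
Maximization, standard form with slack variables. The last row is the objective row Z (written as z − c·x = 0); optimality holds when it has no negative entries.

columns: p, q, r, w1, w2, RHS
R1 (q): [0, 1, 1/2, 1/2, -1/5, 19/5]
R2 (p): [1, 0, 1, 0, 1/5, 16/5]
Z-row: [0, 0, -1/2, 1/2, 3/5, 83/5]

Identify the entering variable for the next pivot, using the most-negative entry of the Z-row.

Negative Z-row entries: r: -1/2.
The most negative is -1/2 in column r, so r enters.

r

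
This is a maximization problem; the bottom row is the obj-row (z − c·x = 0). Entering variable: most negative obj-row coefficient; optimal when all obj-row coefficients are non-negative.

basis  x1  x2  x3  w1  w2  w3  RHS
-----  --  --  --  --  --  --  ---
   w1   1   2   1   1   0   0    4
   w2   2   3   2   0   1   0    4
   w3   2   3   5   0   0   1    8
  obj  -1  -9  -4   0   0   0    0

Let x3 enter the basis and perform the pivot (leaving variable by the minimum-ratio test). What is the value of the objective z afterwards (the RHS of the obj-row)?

Ratio test on column x3 — row 1: 4/1 = 4; row 2: 4/2 = 2; row 3: 8/5 = 8/5. Minimum is 8/5 at row 3 (w3 leaves); pivot element 5.
Pivot on row 3; the obj-row RHS becomes 0 − (-4)·(8/5) = 32/5.

32/5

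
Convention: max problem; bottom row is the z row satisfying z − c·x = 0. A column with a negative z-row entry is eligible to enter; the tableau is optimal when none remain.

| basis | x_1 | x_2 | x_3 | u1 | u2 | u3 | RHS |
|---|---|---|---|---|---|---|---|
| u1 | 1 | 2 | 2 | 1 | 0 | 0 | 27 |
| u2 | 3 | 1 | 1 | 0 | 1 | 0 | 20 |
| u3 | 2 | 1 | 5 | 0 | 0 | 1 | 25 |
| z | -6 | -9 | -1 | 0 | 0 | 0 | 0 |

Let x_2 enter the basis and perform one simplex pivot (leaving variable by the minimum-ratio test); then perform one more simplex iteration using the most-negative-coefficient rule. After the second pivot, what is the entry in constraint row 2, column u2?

2/5

Ratio test on column x_2 — row 1: 27/2 = 27/2; row 2: 20/1 = 20; row 3: 25/1 = 25. Minimum is 27/2 at row 1 (u1 leaves); pivot element 2.
Divide row 1 by 2; eliminate column x_2 from the other rows.
Second iteration: most negative z-row entry is -3/2 in column x_1, so x_1 enters.
Ratio test on column x_1 — row 1: (27/2)/(1/2) = 27; row 2: (13/2)/(5/2) = 13/5; row 3: (23/2)/(3/2) = 23/3. Minimum is 13/5 at row 2 (u2 leaves); pivot element 5/2.
Divide row 2 by 5/2; eliminate column x_1 from the other rows.
After both pivots, the entry at constraint row 2, column u2 is 2/5.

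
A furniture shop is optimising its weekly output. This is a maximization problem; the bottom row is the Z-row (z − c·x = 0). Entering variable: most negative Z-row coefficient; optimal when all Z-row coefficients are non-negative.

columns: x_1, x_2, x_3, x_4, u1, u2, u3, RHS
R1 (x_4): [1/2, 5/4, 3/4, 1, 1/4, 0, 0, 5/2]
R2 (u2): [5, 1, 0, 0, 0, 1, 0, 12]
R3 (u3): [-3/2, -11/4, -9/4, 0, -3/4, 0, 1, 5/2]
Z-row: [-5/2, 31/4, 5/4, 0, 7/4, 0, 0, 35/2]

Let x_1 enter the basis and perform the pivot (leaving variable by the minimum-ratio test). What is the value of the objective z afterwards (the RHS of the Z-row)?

47/2

Ratio test on column x_1 — row 1: (5/2)/(1/2) = 5; row 2: 12/5 = 12/5; row 3: entry -3/2 ≤ 0. Minimum is 12/5 at row 2 (u2 leaves); pivot element 5.
Pivot on row 2; the Z-row RHS becomes 35/2 − (-5/2)·(12/5) = 47/2.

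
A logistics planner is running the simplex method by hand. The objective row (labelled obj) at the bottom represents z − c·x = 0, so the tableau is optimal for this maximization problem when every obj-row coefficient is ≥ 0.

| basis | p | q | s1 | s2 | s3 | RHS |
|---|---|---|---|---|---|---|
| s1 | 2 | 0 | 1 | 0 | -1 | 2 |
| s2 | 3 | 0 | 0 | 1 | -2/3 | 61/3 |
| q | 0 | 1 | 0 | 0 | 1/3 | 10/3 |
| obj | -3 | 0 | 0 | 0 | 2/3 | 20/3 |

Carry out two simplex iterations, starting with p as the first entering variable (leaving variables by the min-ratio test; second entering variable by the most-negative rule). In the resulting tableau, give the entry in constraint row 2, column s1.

-3/2

Ratio test on column p — row 1: 2/2 = 1; row 2: (61/3)/3 = 61/9; row 3: entry 0 ≤ 0. Minimum is 1 at row 1 (s1 leaves); pivot element 2.
Divide row 1 by 2; eliminate column p from the other rows.
Second iteration: most negative obj-row entry is -5/6 in column s3, so s3 enters.
Ratio test on column s3 — row 1: entry -1/2 ≤ 0; row 2: (52/3)/(5/6) = 104/5; row 3: (10/3)/(1/3) = 10. Minimum is 10 at row 3 (q leaves); pivot element 1/3.
Divide row 3 by 1/3; eliminate column s3 from the other rows.
After both pivots, the entry at constraint row 2, column s1 is -3/2.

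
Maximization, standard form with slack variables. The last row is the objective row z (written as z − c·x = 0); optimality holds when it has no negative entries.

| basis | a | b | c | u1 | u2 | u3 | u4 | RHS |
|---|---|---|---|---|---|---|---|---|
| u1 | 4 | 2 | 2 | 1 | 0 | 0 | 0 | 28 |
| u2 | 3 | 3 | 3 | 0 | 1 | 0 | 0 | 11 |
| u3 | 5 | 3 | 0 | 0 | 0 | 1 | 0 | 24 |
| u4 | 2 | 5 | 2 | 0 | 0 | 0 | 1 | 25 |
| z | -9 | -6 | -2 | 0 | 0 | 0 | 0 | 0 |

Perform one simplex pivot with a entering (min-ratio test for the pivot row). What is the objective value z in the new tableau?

Ratio test on column a — row 1: 28/4 = 7; row 2: 11/3 = 11/3; row 3: 24/5 = 24/5; row 4: 25/2 = 25/2. Minimum is 11/3 at row 2 (u2 leaves); pivot element 3.
Pivot on row 2; the z-row RHS becomes 0 − (-9)·(11/3) = 33.

33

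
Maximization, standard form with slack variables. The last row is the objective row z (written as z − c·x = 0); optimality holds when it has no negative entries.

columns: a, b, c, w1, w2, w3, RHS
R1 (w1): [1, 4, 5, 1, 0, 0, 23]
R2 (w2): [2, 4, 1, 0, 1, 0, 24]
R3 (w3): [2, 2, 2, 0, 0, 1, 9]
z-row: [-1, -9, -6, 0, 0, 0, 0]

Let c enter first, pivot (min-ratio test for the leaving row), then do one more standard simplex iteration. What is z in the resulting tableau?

Ratio test on column c — row 1: 23/5 = 23/5; row 2: 24/1 = 24; row 3: 9/2 = 9/2. Minimum is 9/2 at row 3 (w3 leaves); pivot element 2.
Pivot on row 3; the z-row RHS becomes 0 − (-6)·(9/2) = 27.
Next entering variable (most negative z-row entry -3): b.
Ratio test on column b — row 1: entry -1 ≤ 0; row 2: (39/2)/3 = 13/2; row 3: (9/2)/1 = 9/2. Minimum is 9/2 at row 3 (c leaves); pivot element 1.
After the second pivot the z-row RHS is 27 − (-3)·(9/2) = 81/2.

81/2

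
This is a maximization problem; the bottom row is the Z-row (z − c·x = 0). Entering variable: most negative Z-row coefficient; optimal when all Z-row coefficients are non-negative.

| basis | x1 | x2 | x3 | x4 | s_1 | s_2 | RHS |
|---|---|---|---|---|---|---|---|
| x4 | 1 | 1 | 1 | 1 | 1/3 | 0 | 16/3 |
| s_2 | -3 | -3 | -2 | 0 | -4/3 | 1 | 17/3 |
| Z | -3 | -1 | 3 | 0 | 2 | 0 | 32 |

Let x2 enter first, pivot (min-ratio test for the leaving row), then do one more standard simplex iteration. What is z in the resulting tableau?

48

Ratio test on column x2 — row 1: (16/3)/1 = 16/3; row 2: entry -3 ≤ 0. Minimum is 16/3 at row 1 (x4 leaves); pivot element 1.
Pivot on row 1; the Z-row RHS becomes 32 − (-1)·(16/3) = 112/3.
Next entering variable (most negative Z-row entry -2): x1.
Ratio test on column x1 — row 1: (16/3)/1 = 16/3; row 2: entry 0 ≤ 0. Minimum is 16/3 at row 1 (x2 leaves); pivot element 1.
After the second pivot the Z-row RHS is 112/3 − (-2)·(16/3) = 48.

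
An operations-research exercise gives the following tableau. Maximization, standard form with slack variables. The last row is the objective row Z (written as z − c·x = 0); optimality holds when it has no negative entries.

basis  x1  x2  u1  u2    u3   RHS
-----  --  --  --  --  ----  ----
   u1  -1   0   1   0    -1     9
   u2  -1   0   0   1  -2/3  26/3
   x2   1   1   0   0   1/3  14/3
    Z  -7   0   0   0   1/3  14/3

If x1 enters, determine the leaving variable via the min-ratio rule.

x2

Column x1 entries and ratios — u1: -1 ≤ 0, skip; u2: -1 ≤ 0, skip; x2: (14/3)/1 = 14/3.
Smallest ratio is 14/3 in the row of x2, so x2 leaves.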